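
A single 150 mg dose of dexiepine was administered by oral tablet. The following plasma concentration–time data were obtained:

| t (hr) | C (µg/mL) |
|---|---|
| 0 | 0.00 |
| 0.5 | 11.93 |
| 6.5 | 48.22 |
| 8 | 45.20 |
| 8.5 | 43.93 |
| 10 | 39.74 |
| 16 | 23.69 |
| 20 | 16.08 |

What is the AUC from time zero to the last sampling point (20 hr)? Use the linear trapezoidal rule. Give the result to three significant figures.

Trapezoidal AUC_0→20:
  [0→0.5]: (0.00+11.93)/2 × 0.5 = 2.9825
  [0.5→6.5]: (11.93+48.22)/2 × 6 = 180.45
  [6.5→8]: (48.22+45.20)/2 × 1.5 = 70.065
  [8→8.5]: (45.20+43.93)/2 × 0.5 = 22.2825
  [8.5→10]: (43.93+39.74)/2 × 1.5 = 62.7525
  [10→16]: (39.74+23.69)/2 × 6 = 190.29
  [16→20]: (23.69+16.08)/2 × 4 = 79.54
  Sum = 608.3625 µg/mL·hr

AUC = 608 µg/mL·hr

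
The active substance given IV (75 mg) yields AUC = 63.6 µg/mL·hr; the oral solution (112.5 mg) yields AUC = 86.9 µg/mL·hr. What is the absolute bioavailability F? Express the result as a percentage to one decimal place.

F = (AUC_ev / D_ev) / (AUC_iv / D_iv)
  = (86.9/112.5) / (63.6/75)
  = 0.772444 / 0.848 = 0.9109
  = 91.09%

F = 91.1%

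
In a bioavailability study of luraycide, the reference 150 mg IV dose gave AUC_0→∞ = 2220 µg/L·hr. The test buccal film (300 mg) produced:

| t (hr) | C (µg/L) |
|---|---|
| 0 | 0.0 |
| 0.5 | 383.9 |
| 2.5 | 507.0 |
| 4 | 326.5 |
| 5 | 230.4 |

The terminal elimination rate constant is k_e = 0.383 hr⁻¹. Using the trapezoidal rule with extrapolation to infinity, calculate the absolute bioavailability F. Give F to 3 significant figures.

F = 0.561

Trapezoidal AUC_0→5 (buccal film):
  [0→0.5]: (0.0+383.9)/2 × 0.5 = 95.975
  [0.5→2.5]: (383.9+507.0)/2 × 2 = 890.9
  [2.5→4]: (507.0+326.5)/2 × 1.5 = 625.125
  [4→5]: (326.5+230.4)/2 × 1 = 278.45
  Sum = 1890.45 µg/L·hr
Tail: C_last/k_e = 230.4/0.383 = 601.567
AUC_0→∞ (buccal film) = 1890.45 + 601.567 = 2492.017 µg/L·hr
F = (AUC_ev/D_ev)/(AUC_iv/D_iv) = (2492.017/300)/(2220/150) = 8.30672/14.8 = 0.5613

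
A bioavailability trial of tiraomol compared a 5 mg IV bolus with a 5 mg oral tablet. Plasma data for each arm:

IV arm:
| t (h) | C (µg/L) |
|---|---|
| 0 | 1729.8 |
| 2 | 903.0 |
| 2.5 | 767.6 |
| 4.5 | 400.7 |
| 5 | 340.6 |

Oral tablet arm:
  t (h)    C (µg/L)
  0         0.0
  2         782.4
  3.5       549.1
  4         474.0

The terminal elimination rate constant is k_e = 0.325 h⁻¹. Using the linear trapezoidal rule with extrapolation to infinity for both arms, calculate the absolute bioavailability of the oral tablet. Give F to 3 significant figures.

Trapezoidal AUC_0→5 (IV):
  [0→2]: (1729.8+903.0)/2 × 2 = 2632.8
  [2→2.5]: (903.0+767.6)/2 × 0.5 = 417.65
  [2.5→4.5]: (767.6+400.7)/2 × 2 = 1168.3
  [4.5→5]: (400.7+340.6)/2 × 0.5 = 185.325
  Sum = 4404.075 µg/L·h
IV tail: 340.6/0.325 = 1048.000; AUC_iv,0→∞ = 4404.075 + 1048.000 = 5452.075 µg/L·h
Trapezoidal AUC_0→4 (oral tablet):
  [0→2]: (0.0+782.4)/2 × 2 = 782.4
  [2→3.5]: (782.4+549.1)/2 × 1.5 = 998.625
  [3.5→4]: (549.1+474.0)/2 × 0.5 = 255.775
  Sum = 2036.8 µg/L·h
oral tablet tail: 474.0/0.325 = 1458.462; AUC_ev,0→∞ = 2036.8 + 1458.462 = 3495.262 µg/L·h
F = (AUC_ev/D_ev)/(AUC_iv/D_iv) = (3495.262/5)/(5452.075/5) = 699.0524/1090.415 = 0.6411

F = 0.641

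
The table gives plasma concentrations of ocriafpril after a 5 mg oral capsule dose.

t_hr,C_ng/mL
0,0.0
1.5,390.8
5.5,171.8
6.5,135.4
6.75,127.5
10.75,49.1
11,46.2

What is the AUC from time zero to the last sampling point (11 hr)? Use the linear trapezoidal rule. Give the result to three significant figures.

AUC = 1970 ng/mL·hr

Trapezoidal AUC_0→11:
  [0→1.5]: (0.0+390.8)/2 × 1.5 = 293.1
  [1.5→5.5]: (390.8+171.8)/2 × 4 = 1125.2
  [5.5→6.5]: (171.8+135.4)/2 × 1 = 153.6
  [6.5→6.75]: (135.4+127.5)/2 × 0.25 = 32.8625
  [6.75→10.75]: (127.5+49.1)/2 × 4 = 353.2
  [10.75→11]: (49.1+46.2)/2 × 0.25 = 11.9125
  Sum = 1969.875 ng/mL·hr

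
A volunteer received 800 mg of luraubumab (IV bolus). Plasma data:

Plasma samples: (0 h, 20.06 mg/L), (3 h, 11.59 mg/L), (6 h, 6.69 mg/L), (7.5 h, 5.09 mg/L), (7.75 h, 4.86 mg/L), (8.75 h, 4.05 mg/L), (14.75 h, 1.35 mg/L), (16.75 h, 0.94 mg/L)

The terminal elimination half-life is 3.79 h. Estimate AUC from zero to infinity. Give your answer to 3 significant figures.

AUC = 113 mg/L·h

Trapezoidal AUC_0→16.75:
  [0→3]: (20.06+11.59)/2 × 3 = 47.475
  [3→6]: (11.59+6.69)/2 × 3 = 27.42
  [6→7.5]: (6.69+5.09)/2 × 1.5 = 8.835
  [7.5→7.75]: (5.09+4.86)/2 × 0.25 = 1.24375
  [7.75→8.75]: (4.86+4.05)/2 × 1 = 4.455
  [8.75→14.75]: (4.05+1.35)/2 × 6 = 16.2
  [14.75→16.75]: (1.35+0.94)/2 × 2 = 2.29
  Sum = 107.91875 mg/L·h
k_e = ln2 / t½ = 0.693147 / 3.79 = 0.1829 h^-1
Extrapolated tail: C_last / k_e = 0.94 / 0.1829 = 5.139
AUC_0→∞ = 107.91875 + 5.139 = 113.05775 mg/L·h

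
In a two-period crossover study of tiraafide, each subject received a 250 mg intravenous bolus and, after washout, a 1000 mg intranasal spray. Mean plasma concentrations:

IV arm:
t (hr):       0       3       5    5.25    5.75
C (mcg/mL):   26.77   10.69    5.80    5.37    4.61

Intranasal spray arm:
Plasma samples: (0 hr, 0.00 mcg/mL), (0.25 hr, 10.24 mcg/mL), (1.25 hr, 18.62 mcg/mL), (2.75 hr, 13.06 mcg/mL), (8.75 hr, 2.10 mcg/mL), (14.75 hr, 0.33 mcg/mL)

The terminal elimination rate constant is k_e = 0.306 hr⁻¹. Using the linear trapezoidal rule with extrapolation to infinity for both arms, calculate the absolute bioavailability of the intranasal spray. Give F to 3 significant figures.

F = 0.255

Trapezoidal AUC_0→5.75 (IV):
  [0→3]: (26.77+10.69)/2 × 3 = 56.19
  [3→5]: (10.69+5.80)/2 × 2 = 16.49
  [5→5.25]: (5.80+5.37)/2 × 0.25 = 1.39625
  [5.25→5.75]: (5.37+4.61)/2 × 0.5 = 2.495
  Sum = 76.57125 mcg/mL·hr
IV tail: 4.61/0.306 = 15.065; AUC_iv,0→∞ = 76.57125 + 15.065 = 91.63625 mcg/mL·hr
Trapezoidal AUC_0→14.75 (intranasal spray):
  [0→0.25]: (0.00+10.24)/2 × 0.25 = 1.28
  [0.25→1.25]: (10.24+18.62)/2 × 1 = 14.43
  [1.25→2.75]: (18.62+13.06)/2 × 1.5 = 23.76
  [2.75→8.75]: (13.06+2.10)/2 × 6 = 45.48
  [8.75→14.75]: (2.10+0.33)/2 × 6 = 7.29
  Sum = 92.24 mcg/mL·hr
intranasal spray tail: 0.33/0.306 = 1.078; AUC_ev,0→∞ = 92.24 + 1.078 = 93.318 mcg/mL·hr
F = (AUC_ev/D_ev)/(AUC_iv/D_iv) = (93.318/1000)/(91.63625/250) = 0.093318/0.366545 = 0.2546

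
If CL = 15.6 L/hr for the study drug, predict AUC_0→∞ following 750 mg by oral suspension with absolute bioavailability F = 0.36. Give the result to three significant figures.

AUC = 17.3 mg/L·hr

AUC_0→∞ = F × Dose / CL
        = 0.36 × 750 / 15.6 = 17.3077 mg/L·hr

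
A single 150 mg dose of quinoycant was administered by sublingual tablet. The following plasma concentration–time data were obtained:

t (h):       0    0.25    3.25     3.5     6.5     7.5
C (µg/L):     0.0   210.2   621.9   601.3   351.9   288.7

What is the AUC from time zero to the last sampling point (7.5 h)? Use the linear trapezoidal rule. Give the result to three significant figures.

Trapezoidal AUC_0→7.5:
  [0→0.25]: (0.0+210.2)/2 × 0.25 = 26.275
  [0.25→3.25]: (210.2+621.9)/2 × 3 = 1248.15
  [3.25→3.5]: (621.9+601.3)/2 × 0.25 = 152.9
  [3.5→6.5]: (601.3+351.9)/2 × 3 = 1429.8
  [6.5→7.5]: (351.9+288.7)/2 × 1 = 320.3
  Sum = 3177.425 µg/L·h

AUC = 3180 µg/L·h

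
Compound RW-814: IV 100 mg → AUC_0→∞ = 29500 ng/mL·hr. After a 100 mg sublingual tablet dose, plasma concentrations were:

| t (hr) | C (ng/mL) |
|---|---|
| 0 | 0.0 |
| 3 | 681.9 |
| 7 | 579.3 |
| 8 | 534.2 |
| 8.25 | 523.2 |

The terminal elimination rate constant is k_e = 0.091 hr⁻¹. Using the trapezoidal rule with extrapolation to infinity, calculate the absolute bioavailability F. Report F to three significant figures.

F = 0.338

Trapezoidal AUC_0→8.25 (sublingual tablet):
  [0→3]: (0.0+681.9)/2 × 3 = 1022.85
  [3→7]: (681.9+579.3)/2 × 4 = 2522.4
  [7→8]: (579.3+534.2)/2 × 1 = 556.75
  [8→8.25]: (534.2+523.2)/2 × 0.25 = 132.175
  Sum = 4234.175 ng/mL·hr
Tail: C_last/k_e = 523.2/0.091 = 5749.451
AUC_0→∞ (sublingual tablet) = 4234.175 + 5749.451 = 9983.626 ng/mL·hr
F = (AUC_ev/D_ev)/(AUC_iv/D_iv) = (9983.626/100)/(29500/100) = 99.83626/295 = 0.3384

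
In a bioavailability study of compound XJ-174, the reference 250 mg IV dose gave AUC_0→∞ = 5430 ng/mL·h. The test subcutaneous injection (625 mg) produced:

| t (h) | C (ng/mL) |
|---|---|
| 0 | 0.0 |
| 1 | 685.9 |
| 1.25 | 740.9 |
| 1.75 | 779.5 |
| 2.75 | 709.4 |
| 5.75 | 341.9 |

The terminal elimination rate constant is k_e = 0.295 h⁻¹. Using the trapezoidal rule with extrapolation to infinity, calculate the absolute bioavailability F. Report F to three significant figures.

F = 0.323

Trapezoidal AUC_0→5.75 (subcutaneous injection):
  [0→1]: (0.0+685.9)/2 × 1 = 342.95
  [1→1.25]: (685.9+740.9)/2 × 0.25 = 178.35
  [1.25→1.75]: (740.9+779.5)/2 × 0.5 = 380.1
  [1.75→2.75]: (779.5+709.4)/2 × 1 = 744.45
  [2.75→5.75]: (709.4+341.9)/2 × 3 = 1576.95
  Sum = 3222.8 ng/mL·h
Tail: C_last/k_e = 341.9/0.295 = 1158.983
AUC_0→∞ (subcutaneous injection) = 3222.8 + 1158.983 = 4381.783 ng/mL·h
F = (AUC_ev/D_ev)/(AUC_iv/D_iv) = (4381.783/625)/(5430/250) = 7.0108528/21.72 = 0.3228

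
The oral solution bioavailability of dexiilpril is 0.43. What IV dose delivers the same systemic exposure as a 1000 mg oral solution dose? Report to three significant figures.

D_iv = 430 mg

Systemic exposure from an extravascular dose = F × D_ev, so the equivalent IV dose is F × D_ev.
D_iv = F × D_ev = 0.43 × 1000 = 430 mg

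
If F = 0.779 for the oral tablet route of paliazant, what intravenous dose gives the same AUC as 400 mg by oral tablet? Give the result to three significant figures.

D_iv = 312 mg

Systemic exposure from an extravascular dose = F × D_ev, so the equivalent IV dose is F × D_ev.
D_iv = F × D_ev = 0.779 × 400 = 311.6 mg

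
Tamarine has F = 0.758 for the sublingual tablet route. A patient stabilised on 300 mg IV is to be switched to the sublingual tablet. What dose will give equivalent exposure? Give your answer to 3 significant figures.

D_sublingual = 396 mg

For equal systemic exposure: F × D_ev = D_iv
D_ev = D_iv / F = 300 / 0.758 = 395.778 mg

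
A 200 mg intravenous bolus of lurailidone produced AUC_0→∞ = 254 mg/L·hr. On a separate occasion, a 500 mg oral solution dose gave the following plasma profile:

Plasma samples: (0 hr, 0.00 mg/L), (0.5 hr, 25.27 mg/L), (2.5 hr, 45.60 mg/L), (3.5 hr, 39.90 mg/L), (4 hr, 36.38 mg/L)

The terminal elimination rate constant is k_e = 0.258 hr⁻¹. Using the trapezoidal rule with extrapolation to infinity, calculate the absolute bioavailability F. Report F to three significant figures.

Trapezoidal AUC_0→4 (oral solution):
  [0→0.5]: (0.00+25.27)/2 × 0.5 = 6.3175
  [0.5→2.5]: (25.27+45.60)/2 × 2 = 70.87
  [2.5→3.5]: (45.60+39.90)/2 × 1 = 42.75
  [3.5→4]: (39.90+36.38)/2 × 0.5 = 19.07
  Sum = 139.0075 mg/L·hr
Tail: C_last/k_e = 36.38/0.258 = 141.008
AUC_0→∞ (oral solution) = 139.0075 + 141.008 = 280.0155 mg/L·hr
F = (AUC_ev/D_ev)/(AUC_iv/D_iv) = (280.0155/500)/(254/200) = 0.560031/1.27 = 0.4410

F = 0.441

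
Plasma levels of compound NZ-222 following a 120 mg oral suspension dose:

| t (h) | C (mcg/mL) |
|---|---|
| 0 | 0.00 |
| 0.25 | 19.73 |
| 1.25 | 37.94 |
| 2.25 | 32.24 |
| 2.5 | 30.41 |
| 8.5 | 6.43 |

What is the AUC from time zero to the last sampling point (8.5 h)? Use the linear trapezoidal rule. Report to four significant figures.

AUC = 184.7 mcg/mL·h

Trapezoidal AUC_0→8.5:
  [0→0.25]: (0.00+19.73)/2 × 0.25 = 2.46625
  [0.25→1.25]: (19.73+37.94)/2 × 1 = 28.835
  [1.25→2.25]: (37.94+32.24)/2 × 1 = 35.09
  [2.25→2.5]: (32.24+30.41)/2 × 0.25 = 7.83125
  [2.5→8.5]: (30.41+6.43)/2 × 6 = 110.52
  Sum = 184.7425 mcg/mL·h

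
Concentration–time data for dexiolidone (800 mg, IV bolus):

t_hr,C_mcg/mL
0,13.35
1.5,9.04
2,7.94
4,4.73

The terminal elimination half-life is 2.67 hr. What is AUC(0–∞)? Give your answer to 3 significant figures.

AUC = 51.9 mcg/mL·hr

Trapezoidal AUC_0→4:
  [0→1.5]: (13.35+9.04)/2 × 1.5 = 16.7925
  [1.5→2]: (9.04+7.94)/2 × 0.5 = 4.245
  [2→4]: (7.94+4.73)/2 × 2 = 12.67
  Sum = 33.7075 mcg/mL·hr
k_e = ln2 / t½ = 0.693147 / 2.67 = 0.2596 hr^-1
Extrapolated tail: C_last / k_e = 4.73 / 0.2596 = 18.220
AUC_0→∞ = 33.7075 + 18.220 = 51.9275 mcg/mL·hr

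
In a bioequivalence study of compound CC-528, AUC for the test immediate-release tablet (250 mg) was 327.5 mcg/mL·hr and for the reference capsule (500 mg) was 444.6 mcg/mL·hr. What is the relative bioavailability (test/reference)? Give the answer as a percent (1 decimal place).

F_rel = 147.3%

F_rel = (AUC_test/D_test) / (AUC_ref/D_ref)
      = (327.5/250) / (444.6/500)
      = 1.31 / 0.8892 = 1.4732 = 147.32%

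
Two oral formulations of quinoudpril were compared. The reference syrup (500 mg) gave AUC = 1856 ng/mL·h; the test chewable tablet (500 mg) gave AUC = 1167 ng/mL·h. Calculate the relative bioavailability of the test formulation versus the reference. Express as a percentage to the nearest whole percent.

F_rel = 63%

F_rel = (AUC_test/D_test) / (AUC_ref/D_ref)
      = (1167/500) / (1856/500)
      = 2.334 / 3.712 = 0.6288 = 62.88%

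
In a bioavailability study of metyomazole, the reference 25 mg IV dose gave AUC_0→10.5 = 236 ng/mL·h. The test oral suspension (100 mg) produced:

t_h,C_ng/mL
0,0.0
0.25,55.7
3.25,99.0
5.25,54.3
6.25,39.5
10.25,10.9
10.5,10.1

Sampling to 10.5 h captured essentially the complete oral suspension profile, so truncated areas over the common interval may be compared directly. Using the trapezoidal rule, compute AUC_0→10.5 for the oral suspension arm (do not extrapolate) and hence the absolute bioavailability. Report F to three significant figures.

F = 0.575

Trapezoidal AUC_0→10.5 (oral suspension):
  [0→0.25]: (0.0+55.7)/2 × 0.25 = 6.9625
  [0.25→3.25]: (55.7+99.0)/2 × 3 = 232.05
  [3.25→5.25]: (99.0+54.3)/2 × 2 = 153.3
  [5.25→6.25]: (54.3+39.5)/2 × 1 = 46.9
  [6.25→10.25]: (39.5+10.9)/2 × 4 = 100.8
  [10.25→10.5]: (10.9+10.1)/2 × 0.25 = 2.625
  Sum = 542.6375 ng/mL·h
F = (AUC_ev/D_ev)/(AUC_iv/D_iv) = (542.6375/100)/(236/25) = 5.426375/9.44 = 0.5748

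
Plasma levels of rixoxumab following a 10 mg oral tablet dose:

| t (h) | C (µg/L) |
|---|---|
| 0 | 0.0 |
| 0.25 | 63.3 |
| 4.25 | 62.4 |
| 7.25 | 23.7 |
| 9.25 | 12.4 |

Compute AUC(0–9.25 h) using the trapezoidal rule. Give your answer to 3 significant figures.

Trapezoidal AUC_0→9.25:
  [0→0.25]: (0.0+63.3)/2 × 0.25 = 7.9125
  [0.25→4.25]: (63.3+62.4)/2 × 4 = 251.4
  [4.25→7.25]: (62.4+23.7)/2 × 3 = 129.15
  [7.25→9.25]: (23.7+12.4)/2 × 2 = 36.1
  Sum = 424.5625 µg/L·h

AUC = 425 µg/L·h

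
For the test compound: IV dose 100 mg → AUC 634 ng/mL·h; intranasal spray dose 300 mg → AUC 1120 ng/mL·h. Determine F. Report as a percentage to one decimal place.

F = 58.9%

F = (AUC_ev / D_ev) / (AUC_iv / D_iv)
  = (1120/300) / (634/100)
  = 3.73333 / 6.34 = 0.5889
  = 58.89%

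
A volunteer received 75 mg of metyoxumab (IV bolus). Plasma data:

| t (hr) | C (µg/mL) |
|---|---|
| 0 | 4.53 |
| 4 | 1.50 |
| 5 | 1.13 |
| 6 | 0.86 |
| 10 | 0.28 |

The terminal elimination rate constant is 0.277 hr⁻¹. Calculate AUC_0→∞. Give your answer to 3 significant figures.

Trapezoidal AUC_0→10:
  [0→4]: (4.53+1.50)/2 × 4 = 12.06
  [4→5]: (1.50+1.13)/2 × 1 = 1.315
  [5→6]: (1.13+0.86)/2 × 1 = 0.995
  [6→10]: (0.86+0.28)/2 × 4 = 2.28
  Sum = 16.65 µg/mL·hr
Extrapolated tail: C_last / k_e = 0.28 / 0.277 = 1.011
AUC_0→∞ = 16.65 + 1.011 = 17.661 µg/mL·hr

AUC = 17.7 µg/mL·hr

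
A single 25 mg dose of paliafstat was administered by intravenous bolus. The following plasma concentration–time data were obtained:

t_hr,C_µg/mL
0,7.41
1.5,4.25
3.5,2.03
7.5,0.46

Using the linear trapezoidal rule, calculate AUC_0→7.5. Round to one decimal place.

AUC = 20.0 µg/mL·hr

Trapezoidal AUC_0→7.5:
  [0→1.5]: (7.41+4.25)/2 × 1.5 = 8.745
  [1.5→3.5]: (4.25+2.03)/2 × 2 = 6.28
  [3.5→7.5]: (2.03+0.46)/2 × 4 = 4.98
  Sum = 20.005 µg/mL·hr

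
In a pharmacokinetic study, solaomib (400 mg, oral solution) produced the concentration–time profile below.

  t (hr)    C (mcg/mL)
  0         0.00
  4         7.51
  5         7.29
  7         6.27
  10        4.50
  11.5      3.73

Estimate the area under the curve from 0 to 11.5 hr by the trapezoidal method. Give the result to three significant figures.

AUC = 58.3 mcg/mL·hr

Trapezoidal AUC_0→11.5:
  [0→4]: (0.00+7.51)/2 × 4 = 15.02
  [4→5]: (7.51+7.29)/2 × 1 = 7.4
  [5→7]: (7.29+6.27)/2 × 2 = 13.56
  [7→10]: (6.27+4.50)/2 × 3 = 16.155
  [10→11.5]: (4.50+3.73)/2 × 1.5 = 6.1725
  Sum = 58.3075 mcg/mL·hr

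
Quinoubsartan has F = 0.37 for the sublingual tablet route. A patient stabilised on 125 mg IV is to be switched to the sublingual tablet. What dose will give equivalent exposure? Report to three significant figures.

For equal systemic exposure: F × D_ev = D_iv
D_ev = D_iv / F = 125 / 0.37 = 337.838 mg

D_sublingual = 338 mg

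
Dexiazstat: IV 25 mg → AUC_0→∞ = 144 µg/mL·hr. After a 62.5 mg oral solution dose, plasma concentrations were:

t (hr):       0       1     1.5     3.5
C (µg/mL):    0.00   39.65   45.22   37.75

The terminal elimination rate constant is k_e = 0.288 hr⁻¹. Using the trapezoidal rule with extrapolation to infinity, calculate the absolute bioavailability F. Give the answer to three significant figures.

F = 0.709

Trapezoidal AUC_0→3.5 (oral solution):
  [0→1]: (0.00+39.65)/2 × 1 = 19.825
  [1→1.5]: (39.65+45.22)/2 × 0.5 = 21.2175
  [1.5→3.5]: (45.22+37.75)/2 × 2 = 82.97
  Sum = 124.0125 µg/mL·hr
Tail: C_last/k_e = 37.75/0.288 = 131.076
AUC_0→∞ (oral solution) = 124.0125 + 131.076 = 255.0885 µg/mL·hr
F = (AUC_ev/D_ev)/(AUC_iv/D_iv) = (255.0885/62.5)/(144/25) = 4.081416/5.76 = 0.7086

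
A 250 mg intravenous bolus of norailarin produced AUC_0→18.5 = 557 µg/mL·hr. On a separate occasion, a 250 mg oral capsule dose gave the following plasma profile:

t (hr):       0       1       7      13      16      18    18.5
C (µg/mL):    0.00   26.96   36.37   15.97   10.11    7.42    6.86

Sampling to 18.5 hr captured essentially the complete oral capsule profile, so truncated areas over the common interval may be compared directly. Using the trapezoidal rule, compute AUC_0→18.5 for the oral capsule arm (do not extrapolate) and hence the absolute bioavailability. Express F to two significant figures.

Trapezoidal AUC_0→18.5 (oral capsule):
  [0→1]: (0.00+26.96)/2 × 1 = 13.48
  [1→7]: (26.96+36.37)/2 × 6 = 189.99
  [7→13]: (36.37+15.97)/2 × 6 = 157.02
  [13→16]: (15.97+10.11)/2 × 3 = 39.12
  [16→18]: (10.11+7.42)/2 × 2 = 17.53
  [18→18.5]: (7.42+6.86)/2 × 0.5 = 3.57
  Sum = 420.71 µg/mL·hr
F = (AUC_ev/D_ev)/(AUC_iv/D_iv) = (420.71/250)/(557/250) = 1.68284/2.228 = 0.7553

F = 0.76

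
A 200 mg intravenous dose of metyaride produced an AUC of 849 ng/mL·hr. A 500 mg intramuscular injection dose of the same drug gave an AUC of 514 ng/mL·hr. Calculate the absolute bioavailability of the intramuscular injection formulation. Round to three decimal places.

F = 0.242

F = (AUC_ev / D_ev) / (AUC_iv / D_iv)
  = (514/500) / (849/200)
  = 1.028 / 4.245 = 0.2422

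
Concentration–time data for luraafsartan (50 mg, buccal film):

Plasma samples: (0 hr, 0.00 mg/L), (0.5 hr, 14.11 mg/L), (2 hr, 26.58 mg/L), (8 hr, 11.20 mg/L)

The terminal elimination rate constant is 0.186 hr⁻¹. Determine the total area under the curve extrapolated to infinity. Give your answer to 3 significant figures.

AUC = 208 mg/L·hr

Trapezoidal AUC_0→8:
  [0→0.5]: (0.00+14.11)/2 × 0.5 = 3.5275
  [0.5→2]: (14.11+26.58)/2 × 1.5 = 30.5175
  [2→8]: (26.58+11.20)/2 × 6 = 113.34
  Sum = 147.385 mg/L·hr
Extrapolated tail: C_last / k_e = 11.20 / 0.186 = 60.215
AUC_0→∞ = 147.385 + 60.215 = 207.6 mg/L·hr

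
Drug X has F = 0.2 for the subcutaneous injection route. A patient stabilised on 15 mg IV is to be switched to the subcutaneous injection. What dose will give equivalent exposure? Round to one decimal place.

For equal systemic exposure: F × D_ev = D_iv
D_ev = D_iv / F = 15 / 0.2 = 75 mg

D_subcutaneous = 75.0 mg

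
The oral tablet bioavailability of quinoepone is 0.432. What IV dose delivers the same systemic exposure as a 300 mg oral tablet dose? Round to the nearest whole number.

D_iv = 130 mg

Systemic exposure from an extravascular dose = F × D_ev, so the equivalent IV dose is F × D_ev.
D_iv = F × D_ev = 0.432 × 300 = 129.6 mg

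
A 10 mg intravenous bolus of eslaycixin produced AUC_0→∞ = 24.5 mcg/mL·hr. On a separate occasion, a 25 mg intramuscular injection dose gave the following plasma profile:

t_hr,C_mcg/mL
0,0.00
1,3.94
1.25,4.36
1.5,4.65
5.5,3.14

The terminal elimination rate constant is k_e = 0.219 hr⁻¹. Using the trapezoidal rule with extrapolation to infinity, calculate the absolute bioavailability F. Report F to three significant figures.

F = 0.556

Trapezoidal AUC_0→5.5 (intramuscular injection):
  [0→1]: (0.00+3.94)/2 × 1 = 1.97
  [1→1.25]: (3.94+4.36)/2 × 0.25 = 1.0375
  [1.25→1.5]: (4.36+4.65)/2 × 0.25 = 1.12625
  [1.5→5.5]: (4.65+3.14)/2 × 4 = 15.58
  Sum = 19.71375 mcg/mL·hr
Tail: C_last/k_e = 3.14/0.219 = 14.338
AUC_0→∞ (intramuscular injection) = 19.71375 + 14.338 = 34.05175 mcg/mL·hr
F = (AUC_ev/D_ev)/(AUC_iv/D_iv) = (34.05175/25)/(24.5/10) = 1.36207/2.45 = 0.5559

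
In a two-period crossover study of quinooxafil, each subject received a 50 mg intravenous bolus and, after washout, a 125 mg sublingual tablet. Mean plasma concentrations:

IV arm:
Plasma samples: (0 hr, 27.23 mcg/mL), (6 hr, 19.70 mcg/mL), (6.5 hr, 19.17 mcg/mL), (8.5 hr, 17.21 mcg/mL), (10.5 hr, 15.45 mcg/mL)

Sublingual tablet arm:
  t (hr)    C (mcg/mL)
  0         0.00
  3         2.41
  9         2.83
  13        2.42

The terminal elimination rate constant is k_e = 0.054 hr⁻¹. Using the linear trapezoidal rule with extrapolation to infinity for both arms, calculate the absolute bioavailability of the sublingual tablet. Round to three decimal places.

Trapezoidal AUC_0→10.5 (IV):
  [0→6]: (27.23+19.70)/2 × 6 = 140.79
  [6→6.5]: (19.70+19.17)/2 × 0.5 = 9.7175
  [6.5→8.5]: (19.17+17.21)/2 × 2 = 36.38
  [8.5→10.5]: (17.21+15.45)/2 × 2 = 32.66
  Sum = 219.5475 mcg/mL·hr
IV tail: 15.45/0.054 = 286.111; AUC_iv,0→∞ = 219.5475 + 286.111 = 505.6585 mcg/mL·hr
Trapezoidal AUC_0→13 (sublingual tablet):
  [0→3]: (0.00+2.41)/2 × 3 = 3.615
  [3→9]: (2.41+2.83)/2 × 6 = 15.72
  [9→13]: (2.83+2.42)/2 × 4 = 10.5
  Sum = 29.835 mcg/mL·hr
sublingual tablet tail: 2.42/0.054 = 44.815; AUC_ev,0→∞ = 29.835 + 44.815 = 74.65 mcg/mL·hr
F = (AUC_ev/D_ev)/(AUC_iv/D_iv) = (74.65/125)/(505.6585/50) = 0.5972/10.11317 = 0.0591

F = 0.059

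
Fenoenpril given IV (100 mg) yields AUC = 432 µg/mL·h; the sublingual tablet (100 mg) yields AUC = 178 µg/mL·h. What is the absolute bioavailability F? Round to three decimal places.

F = 0.412

F = (AUC_ev / D_ev) / (AUC_iv / D_iv)
  = (178/100) / (432/100)
  = 1.78 / 4.32 = 0.4120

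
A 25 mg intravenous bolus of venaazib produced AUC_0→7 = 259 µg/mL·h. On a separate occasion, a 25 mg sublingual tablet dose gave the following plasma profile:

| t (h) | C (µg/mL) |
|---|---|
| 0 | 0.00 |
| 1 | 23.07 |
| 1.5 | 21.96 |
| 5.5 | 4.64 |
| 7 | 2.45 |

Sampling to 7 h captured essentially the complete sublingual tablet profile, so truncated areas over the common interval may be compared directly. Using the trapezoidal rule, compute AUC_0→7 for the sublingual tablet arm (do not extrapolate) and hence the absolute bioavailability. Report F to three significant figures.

Trapezoidal AUC_0→7 (sublingual tablet):
  [0→1]: (0.00+23.07)/2 × 1 = 11.535
  [1→1.5]: (23.07+21.96)/2 × 0.5 = 11.2575
  [1.5→5.5]: (21.96+4.64)/2 × 4 = 53.2
  [5.5→7]: (4.64+2.45)/2 × 1.5 = 5.3175
  Sum = 81.31 µg/mL·h
F = (AUC_ev/D_ev)/(AUC_iv/D_iv) = (81.31/25)/(259/25) = 3.2524/10.36 = 0.3139

F = 0.314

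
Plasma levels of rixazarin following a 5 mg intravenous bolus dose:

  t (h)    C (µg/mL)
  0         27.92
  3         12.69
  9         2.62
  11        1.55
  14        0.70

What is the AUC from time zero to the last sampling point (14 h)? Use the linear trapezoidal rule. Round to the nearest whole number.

Trapezoidal AUC_0→14:
  [0→3]: (27.92+12.69)/2 × 3 = 60.915
  [3→9]: (12.69+2.62)/2 × 6 = 45.93
  [9→11]: (2.62+1.55)/2 × 2 = 4.17
  [11→14]: (1.55+0.70)/2 × 3 = 3.375
  Sum = 114.39 µg/mL·h

AUC = 114 µg/mL·h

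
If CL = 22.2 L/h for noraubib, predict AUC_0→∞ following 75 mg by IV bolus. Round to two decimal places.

AUC = 3.38 mg/L·h

AUC_0→∞ = Dose_iv / CL
        = 75 / 22.2 = 3.37838 mg/L·h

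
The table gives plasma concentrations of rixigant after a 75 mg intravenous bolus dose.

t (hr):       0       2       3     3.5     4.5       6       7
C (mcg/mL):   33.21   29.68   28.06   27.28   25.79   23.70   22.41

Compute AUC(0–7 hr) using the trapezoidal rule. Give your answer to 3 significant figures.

AUC = 192 mcg/mL·hr

Trapezoidal AUC_0→7:
  [0→2]: (33.21+29.68)/2 × 2 = 62.89
  [2→3]: (29.68+28.06)/2 × 1 = 28.87
  [3→3.5]: (28.06+27.28)/2 × 0.5 = 13.835
  [3.5→4.5]: (27.28+25.79)/2 × 1 = 26.535
  [4.5→6]: (25.79+23.70)/2 × 1.5 = 37.1175
  [6→7]: (23.70+22.41)/2 × 1 = 23.055
  Sum = 192.3025 mcg/mL·hr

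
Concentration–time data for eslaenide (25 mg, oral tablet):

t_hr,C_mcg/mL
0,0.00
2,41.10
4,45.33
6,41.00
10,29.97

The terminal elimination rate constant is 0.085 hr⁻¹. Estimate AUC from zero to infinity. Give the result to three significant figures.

Trapezoidal AUC_0→10:
  [0→2]: (0.00+41.10)/2 × 2 = 41.1
  [2→4]: (41.10+45.33)/2 × 2 = 86.43
  [4→6]: (45.33+41.00)/2 × 2 = 86.33
  [6→10]: (41.00+29.97)/2 × 4 = 141.94
  Sum = 355.8 mcg/mL·hr
Extrapolated tail: C_last / k_e = 29.97 / 0.085 = 352.588
AUC_0→∞ = 355.8 + 352.588 = 708.388 mcg/mL·hr

AUC = 708 mcg/mL·hr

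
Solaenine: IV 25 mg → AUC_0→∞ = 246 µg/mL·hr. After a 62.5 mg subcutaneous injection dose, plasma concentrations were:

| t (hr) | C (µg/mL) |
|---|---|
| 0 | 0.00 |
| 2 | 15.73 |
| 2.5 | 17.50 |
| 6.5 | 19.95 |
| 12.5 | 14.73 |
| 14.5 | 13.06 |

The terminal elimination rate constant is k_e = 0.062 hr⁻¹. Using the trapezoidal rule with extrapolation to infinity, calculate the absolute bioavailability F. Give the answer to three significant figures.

Trapezoidal AUC_0→14.5 (subcutaneous injection):
  [0→2]: (0.00+15.73)/2 × 2 = 15.73
  [2→2.5]: (15.73+17.50)/2 × 0.5 = 8.3075
  [2.5→6.5]: (17.50+19.95)/2 × 4 = 74.9
  [6.5→12.5]: (19.95+14.73)/2 × 6 = 104.04
  [12.5→14.5]: (14.73+13.06)/2 × 2 = 27.79
  Sum = 230.7675 µg/mL·hr
Tail: C_last/k_e = 13.06/0.062 = 210.645
AUC_0→∞ (subcutaneous injection) = 230.7675 + 210.645 = 441.4125 µg/mL·hr
F = (AUC_ev/D_ev)/(AUC_iv/D_iv) = (441.4125/62.5)/(246/25) = 7.0626/9.84 = 0.7177

F = 0.718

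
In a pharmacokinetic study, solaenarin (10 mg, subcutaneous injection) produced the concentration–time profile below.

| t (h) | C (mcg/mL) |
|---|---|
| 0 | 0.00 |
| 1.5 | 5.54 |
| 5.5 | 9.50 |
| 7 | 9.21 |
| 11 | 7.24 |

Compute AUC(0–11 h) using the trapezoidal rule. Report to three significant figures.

AUC = 81.2 mcg/mL·h

Trapezoidal AUC_0→11:
  [0→1.5]: (0.00+5.54)/2 × 1.5 = 4.155
  [1.5→5.5]: (5.54+9.50)/2 × 4 = 30.08
  [5.5→7]: (9.50+9.21)/2 × 1.5 = 14.0325
  [7→11]: (9.21+7.24)/2 × 4 = 32.9
  Sum = 81.1675 mcg/mL·h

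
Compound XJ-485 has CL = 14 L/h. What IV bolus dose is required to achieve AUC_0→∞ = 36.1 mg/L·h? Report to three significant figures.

Dose_iv = CL × AUC_0→∞
     = 14 × 36.1 = 505.4 mg

Dose = 505 mg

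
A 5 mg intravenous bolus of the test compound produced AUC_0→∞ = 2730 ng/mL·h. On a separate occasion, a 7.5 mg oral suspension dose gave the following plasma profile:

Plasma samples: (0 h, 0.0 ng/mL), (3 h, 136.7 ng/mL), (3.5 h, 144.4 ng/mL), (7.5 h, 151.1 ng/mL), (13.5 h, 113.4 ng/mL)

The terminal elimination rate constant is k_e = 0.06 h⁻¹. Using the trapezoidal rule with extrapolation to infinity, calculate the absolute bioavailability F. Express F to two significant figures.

Trapezoidal AUC_0→13.5 (oral suspension):
  [0→3]: (0.0+136.7)/2 × 3 = 205.05
  [3→3.5]: (136.7+144.4)/2 × 0.5 = 70.275
  [3.5→7.5]: (144.4+151.1)/2 × 4 = 591.0
  [7.5→13.5]: (151.1+113.4)/2 × 6 = 793.5
  Sum = 1659.825 ng/mL·h
Tail: C_last/k_e = 113.4/0.06 = 1890.000
AUC_0→∞ (oral suspension) = 1659.825 + 1890.000 = 3549.825 ng/mL·h
F = (AUC_ev/D_ev)/(AUC_iv/D_iv) = (3549.825/7.5)/(2730/5) = 473.31/546 = 0.8669

F = 0.87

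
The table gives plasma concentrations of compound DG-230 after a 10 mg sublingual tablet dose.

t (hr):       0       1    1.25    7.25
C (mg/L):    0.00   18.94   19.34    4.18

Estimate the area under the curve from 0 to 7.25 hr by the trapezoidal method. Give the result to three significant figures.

AUC = 84.8 mg/L·hr

Trapezoidal AUC_0→7.25:
  [0→1]: (0.00+18.94)/2 × 1 = 9.47
  [1→1.25]: (18.94+19.34)/2 × 0.25 = 4.785
  [1.25→7.25]: (19.34+4.18)/2 × 6 = 70.56
  Sum = 84.815 mg/L·hr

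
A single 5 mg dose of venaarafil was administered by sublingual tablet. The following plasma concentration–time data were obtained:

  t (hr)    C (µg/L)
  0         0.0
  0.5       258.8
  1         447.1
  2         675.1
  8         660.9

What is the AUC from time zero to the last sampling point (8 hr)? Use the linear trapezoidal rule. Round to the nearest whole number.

AUC = 4810 µg/L·hr

Trapezoidal AUC_0→8:
  [0→0.5]: (0.0+258.8)/2 × 0.5 = 64.7
  [0.5→1]: (258.8+447.1)/2 × 0.5 = 176.475
  [1→2]: (447.1+675.1)/2 × 1 = 561.1
  [2→8]: (675.1+660.9)/2 × 6 = 4008.0
  Sum = 4810.275 µg/L·hr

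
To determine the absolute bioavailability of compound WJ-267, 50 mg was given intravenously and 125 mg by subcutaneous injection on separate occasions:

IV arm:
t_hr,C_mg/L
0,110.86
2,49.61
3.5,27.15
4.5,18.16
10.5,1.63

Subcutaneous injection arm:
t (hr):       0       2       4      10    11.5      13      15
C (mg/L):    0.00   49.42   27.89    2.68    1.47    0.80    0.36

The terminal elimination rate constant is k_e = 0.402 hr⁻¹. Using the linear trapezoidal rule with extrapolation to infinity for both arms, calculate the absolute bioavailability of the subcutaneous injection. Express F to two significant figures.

F = 0.30

Trapezoidal AUC_0→10.5 (IV):
  [0→2]: (110.86+49.61)/2 × 2 = 160.47
  [2→3.5]: (49.61+27.15)/2 × 1.5 = 57.57
  [3.5→4.5]: (27.15+18.16)/2 × 1 = 22.655
  [4.5→10.5]: (18.16+1.63)/2 × 6 = 59.37
  Sum = 300.065 mg/L·hr
IV tail: 1.63/0.402 = 4.055; AUC_iv,0→∞ = 300.065 + 4.055 = 304.12 mg/L·hr
Trapezoidal AUC_0→15 (subcutaneous injection):
  [0→2]: (0.00+49.42)/2 × 2 = 49.42
  [2→4]: (49.42+27.89)/2 × 2 = 77.31
  [4→10]: (27.89+2.68)/2 × 6 = 91.71
  [10→11.5]: (2.68+1.47)/2 × 1.5 = 3.1125
  [11.5→13]: (1.47+0.80)/2 × 1.5 = 1.7025
  [13→15]: (0.80+0.36)/2 × 2 = 1.16
  Sum = 224.415 mg/L·hr
subcutaneous injection tail: 0.36/0.402 = 0.896; AUC_ev,0→∞ = 224.415 + 0.896 = 225.311 mg/L·hr
F = (AUC_ev/D_ev)/(AUC_iv/D_iv) = (225.311/125)/(304.12/50) = 1.802488/6.0824 = 0.2963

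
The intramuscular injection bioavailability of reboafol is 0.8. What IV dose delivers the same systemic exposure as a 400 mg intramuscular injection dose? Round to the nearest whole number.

Systemic exposure from an extravascular dose = F × D_ev, so the equivalent IV dose is F × D_ev.
D_iv = F × D_ev = 0.8 × 400 = 320 mg

D_iv = 320 mg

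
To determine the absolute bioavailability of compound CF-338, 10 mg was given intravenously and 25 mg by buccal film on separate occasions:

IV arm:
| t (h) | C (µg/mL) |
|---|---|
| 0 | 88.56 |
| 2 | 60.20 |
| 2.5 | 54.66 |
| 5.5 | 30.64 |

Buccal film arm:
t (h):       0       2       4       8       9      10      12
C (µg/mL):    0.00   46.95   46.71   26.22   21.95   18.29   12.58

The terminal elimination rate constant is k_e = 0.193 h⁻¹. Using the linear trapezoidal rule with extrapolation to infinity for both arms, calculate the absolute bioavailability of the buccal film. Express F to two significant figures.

Trapezoidal AUC_0→5.5 (IV):
  [0→2]: (88.56+60.20)/2 × 2 = 148.76
  [2→2.5]: (60.20+54.66)/2 × 0.5 = 28.715
  [2.5→5.5]: (54.66+30.64)/2 × 3 = 127.95
  Sum = 305.425 µg/mL·h
IV tail: 30.64/0.193 = 158.756; AUC_iv,0→∞ = 305.425 + 158.756 = 464.181 µg/mL·h
Trapezoidal AUC_0→12 (buccal film):
  [0→2]: (0.00+46.95)/2 × 2 = 46.95
  [2→4]: (46.95+46.71)/2 × 2 = 93.66
  [4→8]: (46.71+26.22)/2 × 4 = 145.86
  [8→9]: (26.22+21.95)/2 × 1 = 24.085
  [9→10]: (21.95+18.29)/2 × 1 = 20.12
  [10→12]: (18.29+12.58)/2 × 2 = 30.87
  Sum = 361.545 µg/mL·h
buccal film tail: 12.58/0.193 = 65.181; AUC_ev,0→∞ = 361.545 + 65.181 = 426.726 µg/mL·h
F = (AUC_ev/D_ev)/(AUC_iv/D_iv) = (426.726/25)/(464.181/10) = 17.06904/46.4181 = 0.3677

F = 0.37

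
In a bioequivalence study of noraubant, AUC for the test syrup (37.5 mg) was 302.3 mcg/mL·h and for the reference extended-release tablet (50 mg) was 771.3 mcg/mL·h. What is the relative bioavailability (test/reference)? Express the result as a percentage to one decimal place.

F_rel = 52.3%

F_rel = (AUC_test/D_test) / (AUC_ref/D_ref)
      = (302.3/37.5) / (771.3/50)
      = 8.06133 / 15.426 = 0.5226 = 52.26%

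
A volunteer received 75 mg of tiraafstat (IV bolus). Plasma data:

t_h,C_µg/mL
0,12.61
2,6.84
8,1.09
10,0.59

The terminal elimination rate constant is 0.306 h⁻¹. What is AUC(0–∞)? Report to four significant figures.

AUC = 46.85 µg/mL·h

Trapezoidal AUC_0→10:
  [0→2]: (12.61+6.84)/2 × 2 = 19.45
  [2→8]: (6.84+1.09)/2 × 6 = 23.79
  [8→10]: (1.09+0.59)/2 × 2 = 1.68
  Sum = 44.92 µg/mL·h
Extrapolated tail: C_last / k_e = 0.59 / 0.306 = 1.928
AUC_0→∞ = 44.92 + 1.928 = 46.848 µg/mL·h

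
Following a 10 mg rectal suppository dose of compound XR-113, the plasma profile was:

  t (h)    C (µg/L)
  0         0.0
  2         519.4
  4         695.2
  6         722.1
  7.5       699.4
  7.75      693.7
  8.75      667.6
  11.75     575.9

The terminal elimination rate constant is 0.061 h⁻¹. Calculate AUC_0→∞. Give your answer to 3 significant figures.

AUC = 16400 µg/L·h

Trapezoidal AUC_0→11.75:
  [0→2]: (0.0+519.4)/2 × 2 = 519.4
  [2→4]: (519.4+695.2)/2 × 2 = 1214.6
  [4→6]: (695.2+722.1)/2 × 2 = 1417.3
  [6→7.5]: (722.1+699.4)/2 × 1.5 = 1066.125
  [7.5→7.75]: (699.4+693.7)/2 × 0.25 = 174.1375
  [7.75→8.75]: (693.7+667.6)/2 × 1 = 680.65
  [8.75→11.75]: (667.6+575.9)/2 × 3 = 1865.25
  Sum = 6937.4625 µg/L·h
Extrapolated tail: C_last / k_e = 575.9 / 0.061 = 9440.984
AUC_0→∞ = 6937.4625 + 9440.984 = 16378.4465 µg/L·h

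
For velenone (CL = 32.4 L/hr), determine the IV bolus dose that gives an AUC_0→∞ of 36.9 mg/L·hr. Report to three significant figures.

Dose_iv = CL × AUC_0→∞
     = 32.4 × 36.9 = 1195.56 mg

Dose = 1200 mg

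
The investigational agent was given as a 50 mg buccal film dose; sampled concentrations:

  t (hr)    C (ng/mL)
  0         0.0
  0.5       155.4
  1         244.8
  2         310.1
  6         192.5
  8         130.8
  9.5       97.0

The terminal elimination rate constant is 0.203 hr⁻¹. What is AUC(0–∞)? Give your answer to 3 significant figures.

AUC = 2390 ng/mL·hr

Trapezoidal AUC_0→9.5:
  [0→0.5]: (0.0+155.4)/2 × 0.5 = 38.85
  [0.5→1]: (155.4+244.8)/2 × 0.5 = 100.05
  [1→2]: (244.8+310.1)/2 × 1 = 277.45
  [2→6]: (310.1+192.5)/2 × 4 = 1005.2
  [6→8]: (192.5+130.8)/2 × 2 = 323.3
  [8→9.5]: (130.8+97.0)/2 × 1.5 = 170.85
  Sum = 1915.7 ng/mL·hr
Extrapolated tail: C_last / k_e = 97.0 / 0.203 = 477.833
AUC_0→∞ = 1915.7 + 477.833 = 2393.533 ng/mL·hr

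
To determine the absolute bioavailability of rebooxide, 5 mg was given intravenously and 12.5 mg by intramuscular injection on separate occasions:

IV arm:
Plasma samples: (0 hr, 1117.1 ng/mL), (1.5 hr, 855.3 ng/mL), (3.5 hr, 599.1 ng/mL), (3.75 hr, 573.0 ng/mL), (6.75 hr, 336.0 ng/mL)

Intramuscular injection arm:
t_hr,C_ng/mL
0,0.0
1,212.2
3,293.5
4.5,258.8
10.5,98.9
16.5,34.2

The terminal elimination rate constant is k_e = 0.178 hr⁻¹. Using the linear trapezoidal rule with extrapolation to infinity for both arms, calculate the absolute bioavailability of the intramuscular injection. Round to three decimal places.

F = 0.170

Trapezoidal AUC_0→6.75 (IV):
  [0→1.5]: (1117.1+855.3)/2 × 1.5 = 1479.3
  [1.5→3.5]: (855.3+599.1)/2 × 2 = 1454.4
  [3.5→3.75]: (599.1+573.0)/2 × 0.25 = 146.5125
  [3.75→6.75]: (573.0+336.0)/2 × 3 = 1363.5
  Sum = 4443.7125 ng/mL·hr
IV tail: 336.0/0.178 = 1887.640; AUC_iv,0→∞ = 4443.7125 + 1887.640 = 6331.3525 ng/mL·hr
Trapezoidal AUC_0→16.5 (intramuscular injection):
  [0→1]: (0.0+212.2)/2 × 1 = 106.1
  [1→3]: (212.2+293.5)/2 × 2 = 505.7
  [3→4.5]: (293.5+258.8)/2 × 1.5 = 414.225
  [4.5→10.5]: (258.8+98.9)/2 × 6 = 1073.1
  [10.5→16.5]: (98.9+34.2)/2 × 6 = 399.3
  Sum = 2498.425 ng/mL·hr
intramuscular injection tail: 34.2/0.178 = 192.135; AUC_ev,0→∞ = 2498.425 + 192.135 = 2690.56 ng/mL·hr
F = (AUC_ev/D_ev)/(AUC_iv/D_iv) = (2690.56/12.5)/(6331.3525/5) = 215.2448/1266.2705 = 0.1700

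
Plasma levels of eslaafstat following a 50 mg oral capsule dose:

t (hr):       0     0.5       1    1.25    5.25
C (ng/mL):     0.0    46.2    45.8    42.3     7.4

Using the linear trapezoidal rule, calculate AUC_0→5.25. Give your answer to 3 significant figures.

AUC = 145 ng/mL·hr

Trapezoidal AUC_0→5.25:
  [0→0.5]: (0.0+46.2)/2 × 0.5 = 11.55
  [0.5→1]: (46.2+45.8)/2 × 0.5 = 23.0
  [1→1.25]: (45.8+42.3)/2 × 0.25 = 11.0125
  [1.25→5.25]: (42.3+7.4)/2 × 4 = 99.4
  Sum = 144.9625 ng/mL·hr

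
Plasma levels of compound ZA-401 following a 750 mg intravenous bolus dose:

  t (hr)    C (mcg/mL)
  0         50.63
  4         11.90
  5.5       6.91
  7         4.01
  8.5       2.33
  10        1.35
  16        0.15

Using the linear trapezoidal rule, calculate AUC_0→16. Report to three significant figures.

AUC = 159 mcg/mL·hr

Trapezoidal AUC_0→16:
  [0→4]: (50.63+11.90)/2 × 4 = 125.06
  [4→5.5]: (11.90+6.91)/2 × 1.5 = 14.1075
  [5.5→7]: (6.91+4.01)/2 × 1.5 = 8.19
  [7→8.5]: (4.01+2.33)/2 × 1.5 = 4.755
  [8.5→10]: (2.33+1.35)/2 × 1.5 = 2.76
  [10→16]: (1.35+0.15)/2 × 6 = 4.5
  Sum = 159.3725 mcg/mL·hr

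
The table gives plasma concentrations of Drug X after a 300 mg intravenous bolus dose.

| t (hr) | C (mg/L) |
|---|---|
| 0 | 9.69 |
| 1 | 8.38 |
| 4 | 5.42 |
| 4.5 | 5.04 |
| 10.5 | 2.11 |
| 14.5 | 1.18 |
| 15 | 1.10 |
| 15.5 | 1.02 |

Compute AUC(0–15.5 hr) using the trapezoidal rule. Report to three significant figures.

Trapezoidal AUC_0→15.5:
  [0→1]: (9.69+8.38)/2 × 1 = 9.035
  [1→4]: (8.38+5.42)/2 × 3 = 20.7
  [4→4.5]: (5.42+5.04)/2 × 0.5 = 2.615
  [4.5→10.5]: (5.04+2.11)/2 × 6 = 21.45
  [10.5→14.5]: (2.11+1.18)/2 × 4 = 6.58
  [14.5→15]: (1.18+1.10)/2 × 0.5 = 0.57
  [15→15.5]: (1.10+1.02)/2 × 0.5 = 0.53
  Sum = 61.48 mg/L·hr

AUC = 61.5 mg/L·hr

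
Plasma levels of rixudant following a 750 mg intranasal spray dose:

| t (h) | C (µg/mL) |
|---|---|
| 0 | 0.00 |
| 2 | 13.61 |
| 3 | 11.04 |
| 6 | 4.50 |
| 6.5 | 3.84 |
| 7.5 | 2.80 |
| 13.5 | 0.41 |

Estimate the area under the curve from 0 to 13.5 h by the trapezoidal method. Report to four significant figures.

Trapezoidal AUC_0→13.5:
  [0→2]: (0.00+13.61)/2 × 2 = 13.61
  [2→3]: (13.61+11.04)/2 × 1 = 12.325
  [3→6]: (11.04+4.50)/2 × 3 = 23.31
  [6→6.5]: (4.50+3.84)/2 × 0.5 = 2.085
  [6.5→7.5]: (3.84+2.80)/2 × 1 = 3.32
  [7.5→13.5]: (2.80+0.41)/2 × 6 = 9.63
  Sum = 64.28 µg/mL·h

AUC = 64.28 µg/mL·h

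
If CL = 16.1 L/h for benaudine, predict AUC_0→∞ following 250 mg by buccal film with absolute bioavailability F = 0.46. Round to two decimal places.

AUC = 7.14 mg/L·h

AUC_0→∞ = F × Dose / CL
        = 0.46 × 250 / 16.1 = 7.14286 mg/L·h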